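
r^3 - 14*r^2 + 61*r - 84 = (r - 7)*(r - 4)*(r - 3)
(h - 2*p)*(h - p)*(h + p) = h^3 - 2*h^2*p - h*p^2 + 2*p^3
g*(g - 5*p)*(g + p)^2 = g^4 - 3*g^3*p - 9*g^2*p^2 - 5*g*p^3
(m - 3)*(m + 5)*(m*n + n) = m^3*n + 3*m^2*n - 13*m*n - 15*n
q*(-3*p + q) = -3*p*q + q^2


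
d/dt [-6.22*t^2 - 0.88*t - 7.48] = -12.44*t - 0.88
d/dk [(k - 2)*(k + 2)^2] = (k + 2)*(3*k - 2)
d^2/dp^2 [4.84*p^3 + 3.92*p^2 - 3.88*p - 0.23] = 29.04*p + 7.84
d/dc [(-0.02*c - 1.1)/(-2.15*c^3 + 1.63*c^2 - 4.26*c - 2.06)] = (-0.086*c^3 - 7.0624*c^2 + 3.586*c - 4.6448)/(4.6225*c^6 - 7.009*c^5 + 20.9749*c^4 - 5.0296*c^3 + 11.432*c^2 + 17.5512*c + 4.2436)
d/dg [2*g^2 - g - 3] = 4*g - 1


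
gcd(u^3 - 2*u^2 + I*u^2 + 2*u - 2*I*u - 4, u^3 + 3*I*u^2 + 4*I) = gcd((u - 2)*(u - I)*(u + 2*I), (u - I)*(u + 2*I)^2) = u^2 + I*u + 2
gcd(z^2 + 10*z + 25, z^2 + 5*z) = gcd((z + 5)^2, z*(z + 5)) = z + 5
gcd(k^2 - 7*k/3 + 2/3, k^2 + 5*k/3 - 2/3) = k - 1/3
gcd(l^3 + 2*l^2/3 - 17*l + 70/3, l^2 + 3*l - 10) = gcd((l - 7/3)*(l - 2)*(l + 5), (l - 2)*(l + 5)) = l^2 + 3*l - 10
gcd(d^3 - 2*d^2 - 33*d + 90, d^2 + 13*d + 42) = d + 6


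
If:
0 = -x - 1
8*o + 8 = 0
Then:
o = -1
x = -1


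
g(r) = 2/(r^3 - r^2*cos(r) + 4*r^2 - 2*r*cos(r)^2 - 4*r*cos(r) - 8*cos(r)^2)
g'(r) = 2*(-r^2*sin(r) - 3*r^2 - 4*r*sin(r)*cos(r) - 4*r*sin(r) + 2*r*cos(r) - 8*r - 16*sin(r)*cos(r) + 2*cos(r)^2 + 4*cos(r))/(r^3 - r^2*cos(r) + 4*r^2 - 2*r*cos(r)^2 - 4*r*cos(r) - 8*cos(r)^2)^2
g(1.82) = 0.09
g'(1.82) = -0.14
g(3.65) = 0.02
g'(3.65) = -0.01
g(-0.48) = -0.62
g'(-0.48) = 2.38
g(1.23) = 0.44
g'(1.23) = -2.34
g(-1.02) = 0.65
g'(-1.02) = 2.00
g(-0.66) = -2.06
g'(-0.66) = 26.34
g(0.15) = -0.23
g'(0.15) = 0.06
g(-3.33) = 0.51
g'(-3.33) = -0.15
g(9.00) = 0.00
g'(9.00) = 0.00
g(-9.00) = -0.00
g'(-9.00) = 0.00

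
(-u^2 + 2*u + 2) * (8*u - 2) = -8*u^3 + 18*u^2 + 12*u - 4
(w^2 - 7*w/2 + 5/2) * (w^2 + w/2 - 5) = w^4 - 3*w^3 - 17*w^2/4 + 75*w/4 - 25/2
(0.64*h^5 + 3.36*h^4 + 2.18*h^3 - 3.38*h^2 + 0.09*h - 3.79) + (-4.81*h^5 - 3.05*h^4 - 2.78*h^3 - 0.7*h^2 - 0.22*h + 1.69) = -4.17*h^5 + 0.31*h^4 - 0.6*h^3 - 4.08*h^2 - 0.13*h - 2.1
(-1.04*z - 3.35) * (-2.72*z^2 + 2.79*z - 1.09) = 2.8288*z^3 + 6.2104*z^2 - 8.2129*z + 3.6515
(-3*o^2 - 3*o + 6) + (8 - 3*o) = -3*o^2 - 6*o + 14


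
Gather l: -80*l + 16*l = -64*l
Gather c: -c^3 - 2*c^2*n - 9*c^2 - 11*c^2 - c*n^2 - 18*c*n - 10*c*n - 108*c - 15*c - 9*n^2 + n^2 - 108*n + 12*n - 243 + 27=-c^3 + c^2*(-2*n - 20) + c*(-n^2 - 28*n - 123) - 8*n^2 - 96*n - 216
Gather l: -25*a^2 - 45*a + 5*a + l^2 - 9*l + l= -25*a^2 - 40*a + l^2 - 8*l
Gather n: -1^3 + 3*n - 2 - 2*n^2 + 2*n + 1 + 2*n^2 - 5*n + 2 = 0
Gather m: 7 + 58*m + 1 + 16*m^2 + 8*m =16*m^2 + 66*m + 8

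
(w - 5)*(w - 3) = w^2 - 8*w + 15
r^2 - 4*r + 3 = (r - 3)*(r - 1)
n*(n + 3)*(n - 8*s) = n^3 - 8*n^2*s + 3*n^2 - 24*n*s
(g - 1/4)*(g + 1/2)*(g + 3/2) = g^3 + 7*g^2/4 + g/4 - 3/16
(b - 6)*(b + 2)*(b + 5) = b^3 + b^2 - 32*b - 60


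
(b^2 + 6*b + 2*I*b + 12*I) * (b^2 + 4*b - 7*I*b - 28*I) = b^4 + 10*b^3 - 5*I*b^3 + 38*b^2 - 50*I*b^2 + 140*b - 120*I*b + 336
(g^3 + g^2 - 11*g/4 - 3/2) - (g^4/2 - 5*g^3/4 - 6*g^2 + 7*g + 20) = -g^4/2 + 9*g^3/4 + 7*g^2 - 39*g/4 - 43/2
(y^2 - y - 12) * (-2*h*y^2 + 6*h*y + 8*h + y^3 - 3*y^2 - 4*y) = -2*h*y^4 + 8*h*y^3 + 26*h*y^2 - 80*h*y - 96*h + y^5 - 4*y^4 - 13*y^3 + 40*y^2 + 48*y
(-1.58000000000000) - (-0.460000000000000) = -1.12000000000000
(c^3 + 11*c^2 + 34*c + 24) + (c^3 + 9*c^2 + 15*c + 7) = 2*c^3 + 20*c^2 + 49*c + 31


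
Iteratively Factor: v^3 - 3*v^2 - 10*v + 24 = (v - 4)*(v^2 + v - 6) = (v - 4)*(v - 2)*(v + 3)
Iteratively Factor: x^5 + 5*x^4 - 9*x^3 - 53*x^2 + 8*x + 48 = (x - 3)*(x^4 + 8*x^3 + 15*x^2 - 8*x - 16) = (x - 3)*(x + 4)*(x^3 + 4*x^2 - x - 4) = (x - 3)*(x + 4)^2*(x^2 - 1) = (x - 3)*(x - 1)*(x + 4)^2*(x + 1)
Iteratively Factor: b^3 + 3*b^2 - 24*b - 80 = (b + 4)*(b^2 - b - 20) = (b + 4)^2*(b - 5)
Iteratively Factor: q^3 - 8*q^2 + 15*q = (q - 5)*(q^2 - 3*q) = q*(q - 5)*(q - 3)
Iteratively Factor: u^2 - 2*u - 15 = (u - 5)*(u + 3)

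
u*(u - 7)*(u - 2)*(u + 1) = u^4 - 8*u^3 + 5*u^2 + 14*u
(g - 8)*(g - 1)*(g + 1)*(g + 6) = g^4 - 2*g^3 - 49*g^2 + 2*g + 48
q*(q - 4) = q^2 - 4*q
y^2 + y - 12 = (y - 3)*(y + 4)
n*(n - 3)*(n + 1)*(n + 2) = n^4 - 7*n^2 - 6*n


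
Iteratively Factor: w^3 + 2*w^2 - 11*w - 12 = (w + 1)*(w^2 + w - 12) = (w + 1)*(w + 4)*(w - 3)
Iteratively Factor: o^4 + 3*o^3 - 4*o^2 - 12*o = (o + 2)*(o^3 + o^2 - 6*o) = (o - 2)*(o + 2)*(o^2 + 3*o) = o*(o - 2)*(o + 2)*(o + 3)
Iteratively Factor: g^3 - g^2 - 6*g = (g + 2)*(g^2 - 3*g) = g*(g + 2)*(g - 3)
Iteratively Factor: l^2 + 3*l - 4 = (l + 4)*(l - 1)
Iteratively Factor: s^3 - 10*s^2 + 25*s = (s - 5)*(s^2 - 5*s) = (s - 5)^2*(s)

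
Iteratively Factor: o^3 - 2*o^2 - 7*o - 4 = (o - 4)*(o^2 + 2*o + 1) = (o - 4)*(o + 1)*(o + 1)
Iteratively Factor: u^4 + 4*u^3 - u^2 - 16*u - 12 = (u + 2)*(u^3 + 2*u^2 - 5*u - 6) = (u - 2)*(u + 2)*(u^2 + 4*u + 3) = (u - 2)*(u + 2)*(u + 3)*(u + 1)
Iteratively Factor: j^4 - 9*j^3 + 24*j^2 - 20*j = (j - 2)*(j^3 - 7*j^2 + 10*j) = j*(j - 2)*(j^2 - 7*j + 10) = j*(j - 5)*(j - 2)*(j - 2)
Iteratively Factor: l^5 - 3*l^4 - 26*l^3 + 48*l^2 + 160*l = (l)*(l^4 - 3*l^3 - 26*l^2 + 48*l + 160) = l*(l - 4)*(l^3 + l^2 - 22*l - 40) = l*(l - 4)*(l + 4)*(l^2 - 3*l - 10) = l*(l - 5)*(l - 4)*(l + 4)*(l + 2)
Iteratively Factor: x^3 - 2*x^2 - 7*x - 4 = (x + 1)*(x^2 - 3*x - 4) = (x - 4)*(x + 1)*(x + 1)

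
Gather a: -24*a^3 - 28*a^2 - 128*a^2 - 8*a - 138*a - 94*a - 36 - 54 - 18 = -24*a^3 - 156*a^2 - 240*a - 108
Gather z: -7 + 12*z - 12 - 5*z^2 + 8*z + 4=-5*z^2 + 20*z - 15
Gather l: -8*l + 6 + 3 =9 - 8*l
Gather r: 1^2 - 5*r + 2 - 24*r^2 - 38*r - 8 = -24*r^2 - 43*r - 5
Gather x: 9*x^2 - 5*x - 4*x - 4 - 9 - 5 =9*x^2 - 9*x - 18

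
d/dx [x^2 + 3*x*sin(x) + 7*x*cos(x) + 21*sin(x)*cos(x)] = -7*x*sin(x) + 3*x*cos(x) + 2*x + 3*sin(x) + 7*cos(x) + 21*cos(2*x)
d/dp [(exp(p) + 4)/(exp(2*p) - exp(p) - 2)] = (-(exp(p) + 4)*(2*exp(p) - 1) + exp(2*p) - exp(p) - 2)*exp(p)/(-exp(2*p) + exp(p) + 2)^2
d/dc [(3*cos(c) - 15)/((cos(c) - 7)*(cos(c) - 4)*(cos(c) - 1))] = 3*(243*cos(c) - 27*cos(2*c) + cos(3*c) - 361)*sin(c)/(2*(cos(c) - 7)^2*(cos(c) - 4)^2*(cos(c) - 1)^2)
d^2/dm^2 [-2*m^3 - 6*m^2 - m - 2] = -12*m - 12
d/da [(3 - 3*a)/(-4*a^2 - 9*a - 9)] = 6*(-2*a^2 + 4*a + 9)/(16*a^4 + 72*a^3 + 153*a^2 + 162*a + 81)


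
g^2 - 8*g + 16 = (g - 4)^2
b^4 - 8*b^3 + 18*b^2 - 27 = (b - 3)^3*(b + 1)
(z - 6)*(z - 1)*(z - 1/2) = z^3 - 15*z^2/2 + 19*z/2 - 3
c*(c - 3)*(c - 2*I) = c^3 - 3*c^2 - 2*I*c^2 + 6*I*c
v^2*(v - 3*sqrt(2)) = v^3 - 3*sqrt(2)*v^2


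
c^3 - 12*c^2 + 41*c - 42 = (c - 7)*(c - 3)*(c - 2)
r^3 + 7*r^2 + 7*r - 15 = (r - 1)*(r + 3)*(r + 5)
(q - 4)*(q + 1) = q^2 - 3*q - 4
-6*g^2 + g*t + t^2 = (-2*g + t)*(3*g + t)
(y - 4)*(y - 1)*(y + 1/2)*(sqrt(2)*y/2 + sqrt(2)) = sqrt(2)*y^4/2 - 5*sqrt(2)*y^3/4 - 15*sqrt(2)*y^2/4 + 5*sqrt(2)*y/2 + 2*sqrt(2)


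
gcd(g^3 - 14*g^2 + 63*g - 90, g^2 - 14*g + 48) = g - 6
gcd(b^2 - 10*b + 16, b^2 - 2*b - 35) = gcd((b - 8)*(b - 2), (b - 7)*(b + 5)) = 1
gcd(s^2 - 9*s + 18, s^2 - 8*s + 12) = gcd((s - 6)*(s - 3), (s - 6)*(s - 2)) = s - 6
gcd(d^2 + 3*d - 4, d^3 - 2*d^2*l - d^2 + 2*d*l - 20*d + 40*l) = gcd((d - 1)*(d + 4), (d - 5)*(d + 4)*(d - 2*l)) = d + 4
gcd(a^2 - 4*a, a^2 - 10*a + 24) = a - 4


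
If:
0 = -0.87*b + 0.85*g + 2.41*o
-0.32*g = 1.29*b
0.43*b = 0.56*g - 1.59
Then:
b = -0.59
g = 2.38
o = -1.05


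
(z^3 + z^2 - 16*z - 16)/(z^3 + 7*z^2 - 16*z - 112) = (z + 1)/(z + 7)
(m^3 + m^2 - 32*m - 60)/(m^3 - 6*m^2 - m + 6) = (m^2 + 7*m + 10)/(m^2 - 1)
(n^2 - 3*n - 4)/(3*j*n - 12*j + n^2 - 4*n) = (n + 1)/(3*j + n)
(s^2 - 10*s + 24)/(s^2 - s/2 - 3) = 2*(-s^2 + 10*s - 24)/(-2*s^2 + s + 6)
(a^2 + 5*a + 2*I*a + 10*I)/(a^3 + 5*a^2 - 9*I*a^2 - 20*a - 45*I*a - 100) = (a + 2*I)/(a^2 - 9*I*a - 20)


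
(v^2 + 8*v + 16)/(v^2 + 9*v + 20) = (v + 4)/(v + 5)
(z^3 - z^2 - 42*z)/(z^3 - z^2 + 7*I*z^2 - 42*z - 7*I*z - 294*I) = z/(z + 7*I)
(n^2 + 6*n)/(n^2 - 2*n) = (n + 6)/(n - 2)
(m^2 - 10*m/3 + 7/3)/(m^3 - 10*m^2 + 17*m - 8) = (m - 7/3)/(m^2 - 9*m + 8)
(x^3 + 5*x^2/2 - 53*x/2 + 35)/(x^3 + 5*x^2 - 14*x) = (x - 5/2)/x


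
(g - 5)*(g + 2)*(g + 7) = g^3 + 4*g^2 - 31*g - 70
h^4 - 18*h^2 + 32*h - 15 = (h - 3)*(h - 1)^2*(h + 5)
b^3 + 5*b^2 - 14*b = b*(b - 2)*(b + 7)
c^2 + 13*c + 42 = (c + 6)*(c + 7)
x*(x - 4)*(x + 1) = x^3 - 3*x^2 - 4*x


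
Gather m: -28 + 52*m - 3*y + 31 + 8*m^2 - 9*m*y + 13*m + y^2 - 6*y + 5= 8*m^2 + m*(65 - 9*y) + y^2 - 9*y + 8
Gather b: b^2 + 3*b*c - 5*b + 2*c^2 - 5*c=b^2 + b*(3*c - 5) + 2*c^2 - 5*c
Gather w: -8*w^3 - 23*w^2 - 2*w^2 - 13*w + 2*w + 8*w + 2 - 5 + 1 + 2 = -8*w^3 - 25*w^2 - 3*w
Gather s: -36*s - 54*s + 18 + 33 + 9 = 60 - 90*s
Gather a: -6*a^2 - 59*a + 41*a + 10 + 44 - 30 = -6*a^2 - 18*a + 24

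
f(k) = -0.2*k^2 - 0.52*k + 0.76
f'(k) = -0.4*k - 0.52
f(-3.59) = 0.05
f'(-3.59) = 0.92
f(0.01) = 0.75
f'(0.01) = -0.52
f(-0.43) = 0.95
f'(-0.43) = -0.35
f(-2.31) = 0.89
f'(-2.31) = 0.40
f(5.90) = -9.27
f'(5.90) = -2.88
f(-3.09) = 0.46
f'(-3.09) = 0.72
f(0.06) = 0.73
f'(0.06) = -0.54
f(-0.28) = 0.89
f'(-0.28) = -0.41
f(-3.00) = 0.52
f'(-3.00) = 0.68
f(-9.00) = -10.76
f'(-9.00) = 3.08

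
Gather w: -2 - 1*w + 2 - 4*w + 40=40 - 5*w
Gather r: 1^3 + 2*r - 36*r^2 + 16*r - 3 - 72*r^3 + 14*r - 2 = -72*r^3 - 36*r^2 + 32*r - 4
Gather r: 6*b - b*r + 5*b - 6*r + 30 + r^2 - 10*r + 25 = 11*b + r^2 + r*(-b - 16) + 55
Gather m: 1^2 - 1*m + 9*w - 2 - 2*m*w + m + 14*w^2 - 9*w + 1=-2*m*w + 14*w^2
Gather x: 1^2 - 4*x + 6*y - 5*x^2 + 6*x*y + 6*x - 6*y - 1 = -5*x^2 + x*(6*y + 2)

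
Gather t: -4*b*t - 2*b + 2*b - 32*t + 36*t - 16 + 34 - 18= t*(4 - 4*b)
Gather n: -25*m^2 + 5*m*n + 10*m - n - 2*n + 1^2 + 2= -25*m^2 + 10*m + n*(5*m - 3) + 3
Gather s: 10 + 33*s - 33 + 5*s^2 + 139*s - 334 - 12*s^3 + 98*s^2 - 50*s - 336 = -12*s^3 + 103*s^2 + 122*s - 693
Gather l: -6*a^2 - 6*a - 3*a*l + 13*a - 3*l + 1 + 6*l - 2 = -6*a^2 + 7*a + l*(3 - 3*a) - 1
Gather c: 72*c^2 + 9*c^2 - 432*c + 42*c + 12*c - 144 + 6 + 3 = 81*c^2 - 378*c - 135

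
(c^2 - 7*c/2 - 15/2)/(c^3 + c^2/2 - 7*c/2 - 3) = (c - 5)/(c^2 - c - 2)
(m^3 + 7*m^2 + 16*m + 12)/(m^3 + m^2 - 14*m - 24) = (m + 2)/(m - 4)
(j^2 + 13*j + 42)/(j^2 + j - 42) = (j + 6)/(j - 6)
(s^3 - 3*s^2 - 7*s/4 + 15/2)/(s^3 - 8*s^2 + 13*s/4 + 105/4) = (s - 2)/(s - 7)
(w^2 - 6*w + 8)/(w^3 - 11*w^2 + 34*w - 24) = (w - 2)/(w^2 - 7*w + 6)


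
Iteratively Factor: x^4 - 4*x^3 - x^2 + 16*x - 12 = (x - 2)*(x^3 - 2*x^2 - 5*x + 6) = (x - 2)*(x + 2)*(x^2 - 4*x + 3) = (x - 2)*(x - 1)*(x + 2)*(x - 3)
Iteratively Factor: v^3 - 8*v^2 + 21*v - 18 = (v - 2)*(v^2 - 6*v + 9) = (v - 3)*(v - 2)*(v - 3)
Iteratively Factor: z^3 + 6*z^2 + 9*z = (z + 3)*(z^2 + 3*z) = (z + 3)^2*(z)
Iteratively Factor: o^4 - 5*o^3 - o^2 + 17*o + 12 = (o - 3)*(o^3 - 2*o^2 - 7*o - 4) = (o - 4)*(o - 3)*(o^2 + 2*o + 1) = (o - 4)*(o - 3)*(o + 1)*(o + 1)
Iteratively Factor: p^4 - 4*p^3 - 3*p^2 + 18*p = (p - 3)*(p^3 - p^2 - 6*p) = p*(p - 3)*(p^2 - p - 6) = p*(p - 3)*(p + 2)*(p - 3)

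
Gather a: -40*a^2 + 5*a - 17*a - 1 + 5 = -40*a^2 - 12*a + 4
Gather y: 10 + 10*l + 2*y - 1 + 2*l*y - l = 9*l + y*(2*l + 2) + 9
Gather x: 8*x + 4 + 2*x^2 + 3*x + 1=2*x^2 + 11*x + 5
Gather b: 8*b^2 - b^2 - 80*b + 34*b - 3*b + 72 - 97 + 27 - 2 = 7*b^2 - 49*b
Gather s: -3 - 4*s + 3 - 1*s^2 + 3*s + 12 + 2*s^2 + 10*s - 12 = s^2 + 9*s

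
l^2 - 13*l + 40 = (l - 8)*(l - 5)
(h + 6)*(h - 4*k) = h^2 - 4*h*k + 6*h - 24*k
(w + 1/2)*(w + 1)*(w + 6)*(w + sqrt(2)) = w^4 + sqrt(2)*w^3 + 15*w^3/2 + 19*w^2/2 + 15*sqrt(2)*w^2/2 + 3*w + 19*sqrt(2)*w/2 + 3*sqrt(2)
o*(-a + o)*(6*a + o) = -6*a^2*o + 5*a*o^2 + o^3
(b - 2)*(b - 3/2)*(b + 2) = b^3 - 3*b^2/2 - 4*b + 6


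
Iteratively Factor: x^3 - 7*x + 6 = (x - 2)*(x^2 + 2*x - 3) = (x - 2)*(x + 3)*(x - 1)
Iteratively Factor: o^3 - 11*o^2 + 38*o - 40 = (o - 2)*(o^2 - 9*o + 20) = (o - 4)*(o - 2)*(o - 5)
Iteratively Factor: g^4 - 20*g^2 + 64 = (g - 4)*(g^3 + 4*g^2 - 4*g - 16) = (g - 4)*(g + 2)*(g^2 + 2*g - 8) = (g - 4)*(g - 2)*(g + 2)*(g + 4)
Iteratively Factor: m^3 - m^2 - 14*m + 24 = (m - 2)*(m^2 + m - 12) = (m - 3)*(m - 2)*(m + 4)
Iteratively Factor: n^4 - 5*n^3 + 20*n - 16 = (n - 4)*(n^3 - n^2 - 4*n + 4) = (n - 4)*(n + 2)*(n^2 - 3*n + 2) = (n - 4)*(n - 1)*(n + 2)*(n - 2)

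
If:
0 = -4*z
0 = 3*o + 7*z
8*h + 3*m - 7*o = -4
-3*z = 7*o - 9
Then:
No Solution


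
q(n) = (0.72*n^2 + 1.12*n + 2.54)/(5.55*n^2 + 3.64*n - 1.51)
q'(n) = (-11.1*n - 3.64)*(0.72*n^2 + 1.12*n + 2.54)/(5.55*n^2 + 3.64*n - 1.51)^2 + (1.44*n + 1.12)/(5.55*n^2 + 3.64*n - 1.51) = (-3.5952*n^2 - 30.3684*n - 10.9368)/(30.8025*n^4 + 40.404*n^3 - 3.5114*n^2 - 10.9928*n + 2.2801)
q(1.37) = 0.39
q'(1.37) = -0.31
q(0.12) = -2.70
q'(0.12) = -14.83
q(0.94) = 0.62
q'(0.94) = -0.92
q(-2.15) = 0.21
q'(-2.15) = 0.14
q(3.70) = 0.19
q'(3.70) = -0.02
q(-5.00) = 0.13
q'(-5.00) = 0.00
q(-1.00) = 5.35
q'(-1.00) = 98.98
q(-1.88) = 0.26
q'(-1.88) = 0.26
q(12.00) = 0.14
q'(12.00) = -0.00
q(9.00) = 0.15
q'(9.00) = -0.00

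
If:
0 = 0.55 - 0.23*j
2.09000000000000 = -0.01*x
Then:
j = 2.39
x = -209.00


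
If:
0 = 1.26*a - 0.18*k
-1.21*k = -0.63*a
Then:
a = 0.00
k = 0.00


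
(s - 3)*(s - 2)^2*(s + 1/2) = s^4 - 13*s^3/2 + 25*s^2/2 - 4*s - 6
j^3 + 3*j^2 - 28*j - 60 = (j - 5)*(j + 2)*(j + 6)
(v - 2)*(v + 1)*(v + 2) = v^3 + v^2 - 4*v - 4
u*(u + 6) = u^2 + 6*u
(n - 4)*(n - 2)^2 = n^3 - 8*n^2 + 20*n - 16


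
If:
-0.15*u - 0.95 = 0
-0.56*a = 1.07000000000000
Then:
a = -1.91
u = -6.33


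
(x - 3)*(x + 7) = x^2 + 4*x - 21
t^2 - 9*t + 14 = (t - 7)*(t - 2)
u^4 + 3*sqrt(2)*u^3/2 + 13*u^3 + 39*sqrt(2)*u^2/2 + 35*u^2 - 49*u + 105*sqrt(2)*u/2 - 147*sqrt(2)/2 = (u - 1)*(u + 7)^2*(u + 3*sqrt(2)/2)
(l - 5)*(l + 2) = l^2 - 3*l - 10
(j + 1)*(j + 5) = j^2 + 6*j + 5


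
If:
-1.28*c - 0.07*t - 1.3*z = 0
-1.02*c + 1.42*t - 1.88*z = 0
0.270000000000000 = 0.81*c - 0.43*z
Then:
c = 0.22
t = -0.12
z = -0.21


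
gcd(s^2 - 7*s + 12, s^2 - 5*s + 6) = s - 3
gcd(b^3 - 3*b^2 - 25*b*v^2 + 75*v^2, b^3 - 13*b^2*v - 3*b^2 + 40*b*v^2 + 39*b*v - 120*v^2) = -b^2 + 5*b*v + 3*b - 15*v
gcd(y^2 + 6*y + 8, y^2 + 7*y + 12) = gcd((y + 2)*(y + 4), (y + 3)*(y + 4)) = y + 4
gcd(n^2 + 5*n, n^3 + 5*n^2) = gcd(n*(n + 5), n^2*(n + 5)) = n^2 + 5*n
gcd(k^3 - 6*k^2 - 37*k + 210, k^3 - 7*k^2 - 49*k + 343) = k - 7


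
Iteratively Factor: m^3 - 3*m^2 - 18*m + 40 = (m - 2)*(m^2 - m - 20) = (m - 5)*(m - 2)*(m + 4)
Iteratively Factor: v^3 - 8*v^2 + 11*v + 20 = (v + 1)*(v^2 - 9*v + 20) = (v - 5)*(v + 1)*(v - 4)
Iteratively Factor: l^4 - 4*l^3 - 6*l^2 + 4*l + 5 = (l - 1)*(l^3 - 3*l^2 - 9*l - 5) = (l - 1)*(l + 1)*(l^2 - 4*l - 5) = (l - 1)*(l + 1)^2*(l - 5)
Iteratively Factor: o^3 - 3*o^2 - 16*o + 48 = (o + 4)*(o^2 - 7*o + 12) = (o - 4)*(o + 4)*(o - 3)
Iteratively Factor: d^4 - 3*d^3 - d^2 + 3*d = (d - 3)*(d^3 - d) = (d - 3)*(d + 1)*(d^2 - d) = d*(d - 3)*(d + 1)*(d - 1)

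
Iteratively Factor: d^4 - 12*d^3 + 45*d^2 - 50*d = (d)*(d^3 - 12*d^2 + 45*d - 50) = d*(d - 2)*(d^2 - 10*d + 25) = d*(d - 5)*(d - 2)*(d - 5)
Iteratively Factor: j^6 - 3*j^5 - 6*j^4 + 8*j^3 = (j)*(j^5 - 3*j^4 - 6*j^3 + 8*j^2) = j*(j - 4)*(j^4 + j^3 - 2*j^2) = j^2*(j - 4)*(j^3 + j^2 - 2*j) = j^2*(j - 4)*(j - 1)*(j^2 + 2*j) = j^2*(j - 4)*(j - 1)*(j + 2)*(j)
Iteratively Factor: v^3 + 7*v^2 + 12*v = (v + 4)*(v^2 + 3*v) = (v + 3)*(v + 4)*(v)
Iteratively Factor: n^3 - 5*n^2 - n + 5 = (n + 1)*(n^2 - 6*n + 5) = (n - 1)*(n + 1)*(n - 5)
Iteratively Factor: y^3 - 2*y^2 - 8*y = (y + 2)*(y^2 - 4*y) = y*(y + 2)*(y - 4)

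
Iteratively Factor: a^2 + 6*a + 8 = (a + 4)*(a + 2)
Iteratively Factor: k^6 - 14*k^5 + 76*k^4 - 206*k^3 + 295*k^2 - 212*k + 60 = (k - 1)*(k^5 - 13*k^4 + 63*k^3 - 143*k^2 + 152*k - 60) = (k - 2)*(k - 1)*(k^4 - 11*k^3 + 41*k^2 - 61*k + 30) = (k - 3)*(k - 2)*(k - 1)*(k^3 - 8*k^2 + 17*k - 10) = (k - 3)*(k - 2)^2*(k - 1)*(k^2 - 6*k + 5) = (k - 3)*(k - 2)^2*(k - 1)^2*(k - 5)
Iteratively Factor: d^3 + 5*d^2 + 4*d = (d + 4)*(d^2 + d) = d*(d + 4)*(d + 1)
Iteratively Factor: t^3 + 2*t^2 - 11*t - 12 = (t + 1)*(t^2 + t - 12) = (t - 3)*(t + 1)*(t + 4)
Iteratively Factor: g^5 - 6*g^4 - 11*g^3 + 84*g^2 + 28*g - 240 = (g + 2)*(g^4 - 8*g^3 + 5*g^2 + 74*g - 120) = (g - 4)*(g + 2)*(g^3 - 4*g^2 - 11*g + 30) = (g - 4)*(g - 2)*(g + 2)*(g^2 - 2*g - 15) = (g - 5)*(g - 4)*(g - 2)*(g + 2)*(g + 3)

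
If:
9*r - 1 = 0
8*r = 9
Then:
No Solution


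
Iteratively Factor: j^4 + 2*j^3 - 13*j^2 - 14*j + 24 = (j - 3)*(j^3 + 5*j^2 + 2*j - 8) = (j - 3)*(j - 1)*(j^2 + 6*j + 8) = (j - 3)*(j - 1)*(j + 4)*(j + 2)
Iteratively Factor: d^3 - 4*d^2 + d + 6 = (d - 3)*(d^2 - d - 2) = (d - 3)*(d - 2)*(d + 1)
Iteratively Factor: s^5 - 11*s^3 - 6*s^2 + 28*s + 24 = (s - 2)*(s^4 + 2*s^3 - 7*s^2 - 20*s - 12) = (s - 3)*(s - 2)*(s^3 + 5*s^2 + 8*s + 4) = (s - 3)*(s - 2)*(s + 2)*(s^2 + 3*s + 2) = (s - 3)*(s - 2)*(s + 2)^2*(s + 1)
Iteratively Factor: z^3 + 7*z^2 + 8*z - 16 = (z + 4)*(z^2 + 3*z - 4) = (z - 1)*(z + 4)*(z + 4)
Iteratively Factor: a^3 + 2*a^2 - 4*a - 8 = (a + 2)*(a^2 - 4) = (a + 2)^2*(a - 2)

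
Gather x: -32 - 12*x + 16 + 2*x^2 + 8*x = 2*x^2 - 4*x - 16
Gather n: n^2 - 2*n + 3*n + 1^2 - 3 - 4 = n^2 + n - 6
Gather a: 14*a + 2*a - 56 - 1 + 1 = 16*a - 56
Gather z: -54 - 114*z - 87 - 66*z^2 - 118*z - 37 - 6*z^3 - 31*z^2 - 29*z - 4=-6*z^3 - 97*z^2 - 261*z - 182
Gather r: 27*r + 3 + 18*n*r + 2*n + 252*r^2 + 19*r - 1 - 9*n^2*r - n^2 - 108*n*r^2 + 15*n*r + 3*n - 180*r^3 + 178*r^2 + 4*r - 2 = -n^2 + 5*n - 180*r^3 + r^2*(430 - 108*n) + r*(-9*n^2 + 33*n + 50)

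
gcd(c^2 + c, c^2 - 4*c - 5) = c + 1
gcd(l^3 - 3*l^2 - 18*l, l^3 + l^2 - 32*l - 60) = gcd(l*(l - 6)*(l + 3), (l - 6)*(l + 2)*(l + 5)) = l - 6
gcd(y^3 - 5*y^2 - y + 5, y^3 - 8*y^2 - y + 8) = y^2 - 1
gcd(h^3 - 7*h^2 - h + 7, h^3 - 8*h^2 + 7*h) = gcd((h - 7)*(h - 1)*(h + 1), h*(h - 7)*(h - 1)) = h^2 - 8*h + 7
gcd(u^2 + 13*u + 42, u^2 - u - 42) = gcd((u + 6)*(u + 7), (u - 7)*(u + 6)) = u + 6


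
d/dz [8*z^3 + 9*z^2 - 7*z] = 24*z^2 + 18*z - 7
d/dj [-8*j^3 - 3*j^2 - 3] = 6*j*(-4*j - 1)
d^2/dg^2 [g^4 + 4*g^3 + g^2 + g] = 12*g^2 + 24*g + 2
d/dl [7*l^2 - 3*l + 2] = 14*l - 3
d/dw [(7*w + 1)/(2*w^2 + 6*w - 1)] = (-14*w^2 - 4*w - 13)/(4*w^4 + 24*w^3 + 32*w^2 - 12*w + 1)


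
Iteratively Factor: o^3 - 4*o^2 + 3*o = (o)*(o^2 - 4*o + 3) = o*(o - 1)*(o - 3)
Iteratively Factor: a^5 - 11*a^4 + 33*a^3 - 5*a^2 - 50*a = (a + 1)*(a^4 - 12*a^3 + 45*a^2 - 50*a) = (a - 5)*(a + 1)*(a^3 - 7*a^2 + 10*a) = a*(a - 5)*(a + 1)*(a^2 - 7*a + 10) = a*(a - 5)^2*(a + 1)*(a - 2)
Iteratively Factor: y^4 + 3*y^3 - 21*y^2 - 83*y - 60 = (y + 1)*(y^3 + 2*y^2 - 23*y - 60) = (y - 5)*(y + 1)*(y^2 + 7*y + 12) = (y - 5)*(y + 1)*(y + 4)*(y + 3)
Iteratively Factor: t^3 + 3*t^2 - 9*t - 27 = (t - 3)*(t^2 + 6*t + 9) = (t - 3)*(t + 3)*(t + 3)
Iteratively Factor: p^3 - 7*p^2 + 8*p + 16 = (p + 1)*(p^2 - 8*p + 16) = (p - 4)*(p + 1)*(p - 4)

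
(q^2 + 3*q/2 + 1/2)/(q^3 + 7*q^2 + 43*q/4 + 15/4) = 2*(q + 1)/(2*q^2 + 13*q + 15)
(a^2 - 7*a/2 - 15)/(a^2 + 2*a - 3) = (a^2 - 7*a/2 - 15)/(a^2 + 2*a - 3)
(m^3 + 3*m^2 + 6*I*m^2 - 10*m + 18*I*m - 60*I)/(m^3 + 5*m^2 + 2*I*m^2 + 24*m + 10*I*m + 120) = (m - 2)/(m - 4*I)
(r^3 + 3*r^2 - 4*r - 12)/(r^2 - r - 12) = (r^2 - 4)/(r - 4)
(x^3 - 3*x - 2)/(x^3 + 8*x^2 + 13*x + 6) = (x - 2)/(x + 6)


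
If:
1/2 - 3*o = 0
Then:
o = 1/6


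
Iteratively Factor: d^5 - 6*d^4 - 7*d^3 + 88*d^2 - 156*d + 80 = (d - 2)*(d^4 - 4*d^3 - 15*d^2 + 58*d - 40) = (d - 2)*(d - 1)*(d^3 - 3*d^2 - 18*d + 40) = (d - 2)^2*(d - 1)*(d^2 - d - 20) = (d - 2)^2*(d - 1)*(d + 4)*(d - 5)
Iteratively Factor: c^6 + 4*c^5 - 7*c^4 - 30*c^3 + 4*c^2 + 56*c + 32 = (c + 2)*(c^5 + 2*c^4 - 11*c^3 - 8*c^2 + 20*c + 16) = (c + 2)*(c + 4)*(c^4 - 2*c^3 - 3*c^2 + 4*c + 4) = (c - 2)*(c + 2)*(c + 4)*(c^3 - 3*c - 2) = (c - 2)*(c + 1)*(c + 2)*(c + 4)*(c^2 - c - 2) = (c - 2)*(c + 1)^2*(c + 2)*(c + 4)*(c - 2)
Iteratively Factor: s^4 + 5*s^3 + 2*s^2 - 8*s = (s - 1)*(s^3 + 6*s^2 + 8*s) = (s - 1)*(s + 2)*(s^2 + 4*s) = (s - 1)*(s + 2)*(s + 4)*(s)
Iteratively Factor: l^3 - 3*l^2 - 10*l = (l - 5)*(l^2 + 2*l) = (l - 5)*(l + 2)*(l)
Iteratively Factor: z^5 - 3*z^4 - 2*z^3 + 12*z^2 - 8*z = (z)*(z^4 - 3*z^3 - 2*z^2 + 12*z - 8) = z*(z - 2)*(z^3 - z^2 - 4*z + 4) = z*(z - 2)*(z - 1)*(z^2 - 4) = z*(z - 2)^2*(z - 1)*(z + 2)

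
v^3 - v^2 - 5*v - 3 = (v - 3)*(v + 1)^2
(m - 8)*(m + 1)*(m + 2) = m^3 - 5*m^2 - 22*m - 16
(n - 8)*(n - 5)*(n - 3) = n^3 - 16*n^2 + 79*n - 120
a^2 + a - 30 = (a - 5)*(a + 6)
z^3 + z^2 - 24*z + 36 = (z - 3)*(z - 2)*(z + 6)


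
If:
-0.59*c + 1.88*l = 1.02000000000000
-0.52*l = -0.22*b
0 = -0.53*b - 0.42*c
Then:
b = 0.66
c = -0.84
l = 0.28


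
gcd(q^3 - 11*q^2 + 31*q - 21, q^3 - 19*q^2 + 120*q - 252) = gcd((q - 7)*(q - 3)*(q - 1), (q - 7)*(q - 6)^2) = q - 7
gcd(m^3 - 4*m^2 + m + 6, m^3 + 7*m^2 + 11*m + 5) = m + 1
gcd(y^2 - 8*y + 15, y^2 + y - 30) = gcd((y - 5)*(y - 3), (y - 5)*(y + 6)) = y - 5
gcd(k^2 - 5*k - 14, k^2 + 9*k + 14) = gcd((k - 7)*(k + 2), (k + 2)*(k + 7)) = k + 2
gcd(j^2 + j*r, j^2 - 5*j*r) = j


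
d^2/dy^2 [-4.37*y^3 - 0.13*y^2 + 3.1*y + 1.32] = -26.22*y - 0.26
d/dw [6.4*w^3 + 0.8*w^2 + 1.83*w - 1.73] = 19.2*w^2 + 1.6*w + 1.83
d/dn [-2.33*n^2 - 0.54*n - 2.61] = -4.66*n - 0.54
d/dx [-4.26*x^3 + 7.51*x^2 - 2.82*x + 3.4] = -12.78*x^2 + 15.02*x - 2.82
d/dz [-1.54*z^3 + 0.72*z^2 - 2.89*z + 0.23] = -4.62*z^2 + 1.44*z - 2.89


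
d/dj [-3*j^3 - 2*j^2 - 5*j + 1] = -9*j^2 - 4*j - 5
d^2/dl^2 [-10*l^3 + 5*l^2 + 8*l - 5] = 10 - 60*l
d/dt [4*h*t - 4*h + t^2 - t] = 4*h + 2*t - 1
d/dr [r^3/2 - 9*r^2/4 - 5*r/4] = 3*r^2/2 - 9*r/2 - 5/4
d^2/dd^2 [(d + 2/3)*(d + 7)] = 2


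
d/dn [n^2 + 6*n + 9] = 2*n + 6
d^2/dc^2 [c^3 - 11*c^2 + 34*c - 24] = 6*c - 22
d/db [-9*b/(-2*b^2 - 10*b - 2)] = 9*(1 - b^2)/(2*(b^4 + 10*b^3 + 27*b^2 + 10*b + 1))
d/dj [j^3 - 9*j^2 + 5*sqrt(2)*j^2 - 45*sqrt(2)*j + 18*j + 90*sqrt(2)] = 3*j^2 - 18*j + 10*sqrt(2)*j - 45*sqrt(2) + 18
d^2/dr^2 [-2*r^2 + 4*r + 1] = -4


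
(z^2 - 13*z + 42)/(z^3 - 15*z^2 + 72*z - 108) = (z - 7)/(z^2 - 9*z + 18)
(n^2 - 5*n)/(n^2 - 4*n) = (n - 5)/(n - 4)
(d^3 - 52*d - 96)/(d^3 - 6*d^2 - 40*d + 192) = (d + 2)/(d - 4)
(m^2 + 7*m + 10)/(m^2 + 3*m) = (m^2 + 7*m + 10)/(m*(m + 3))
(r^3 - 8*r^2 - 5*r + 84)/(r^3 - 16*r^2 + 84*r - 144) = (r^2 - 4*r - 21)/(r^2 - 12*r + 36)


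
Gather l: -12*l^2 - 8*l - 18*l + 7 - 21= -12*l^2 - 26*l - 14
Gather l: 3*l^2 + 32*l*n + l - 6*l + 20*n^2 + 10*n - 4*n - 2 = 3*l^2 + l*(32*n - 5) + 20*n^2 + 6*n - 2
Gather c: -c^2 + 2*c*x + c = -c^2 + c*(2*x + 1)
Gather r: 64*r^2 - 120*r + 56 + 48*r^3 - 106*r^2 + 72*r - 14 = 48*r^3 - 42*r^2 - 48*r + 42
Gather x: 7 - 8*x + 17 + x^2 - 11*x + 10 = x^2 - 19*x + 34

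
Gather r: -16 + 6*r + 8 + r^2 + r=r^2 + 7*r - 8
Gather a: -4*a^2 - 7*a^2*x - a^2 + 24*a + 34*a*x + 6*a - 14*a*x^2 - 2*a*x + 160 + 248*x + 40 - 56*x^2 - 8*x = a^2*(-7*x - 5) + a*(-14*x^2 + 32*x + 30) - 56*x^2 + 240*x + 200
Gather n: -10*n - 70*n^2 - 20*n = -70*n^2 - 30*n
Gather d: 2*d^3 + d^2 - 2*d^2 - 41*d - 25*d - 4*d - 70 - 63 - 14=2*d^3 - d^2 - 70*d - 147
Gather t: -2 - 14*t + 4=2 - 14*t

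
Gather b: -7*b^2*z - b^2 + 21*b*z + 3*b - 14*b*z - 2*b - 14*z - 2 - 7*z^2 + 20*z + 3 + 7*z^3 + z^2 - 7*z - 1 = b^2*(-7*z - 1) + b*(7*z + 1) + 7*z^3 - 6*z^2 - z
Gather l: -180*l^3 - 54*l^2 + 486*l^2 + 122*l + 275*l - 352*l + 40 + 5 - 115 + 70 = -180*l^3 + 432*l^2 + 45*l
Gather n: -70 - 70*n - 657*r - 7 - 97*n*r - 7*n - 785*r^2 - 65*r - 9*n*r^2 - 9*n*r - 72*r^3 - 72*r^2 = n*(-9*r^2 - 106*r - 77) - 72*r^3 - 857*r^2 - 722*r - 77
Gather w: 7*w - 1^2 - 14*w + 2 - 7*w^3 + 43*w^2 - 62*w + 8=-7*w^3 + 43*w^2 - 69*w + 9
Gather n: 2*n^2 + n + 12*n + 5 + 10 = 2*n^2 + 13*n + 15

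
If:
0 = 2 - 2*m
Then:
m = 1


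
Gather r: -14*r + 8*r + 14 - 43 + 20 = -6*r - 9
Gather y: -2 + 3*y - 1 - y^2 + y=-y^2 + 4*y - 3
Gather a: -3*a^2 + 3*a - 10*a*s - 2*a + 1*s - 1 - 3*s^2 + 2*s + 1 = -3*a^2 + a*(1 - 10*s) - 3*s^2 + 3*s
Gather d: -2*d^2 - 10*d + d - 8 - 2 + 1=-2*d^2 - 9*d - 9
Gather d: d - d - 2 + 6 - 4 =0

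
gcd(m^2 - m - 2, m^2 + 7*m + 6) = m + 1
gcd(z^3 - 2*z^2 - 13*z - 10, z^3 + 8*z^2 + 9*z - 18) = 1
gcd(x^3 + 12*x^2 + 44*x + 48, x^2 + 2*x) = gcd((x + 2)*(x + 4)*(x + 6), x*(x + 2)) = x + 2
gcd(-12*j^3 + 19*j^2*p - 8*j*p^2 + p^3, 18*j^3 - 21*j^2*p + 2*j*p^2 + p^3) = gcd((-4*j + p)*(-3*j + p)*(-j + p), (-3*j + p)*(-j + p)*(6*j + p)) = 3*j^2 - 4*j*p + p^2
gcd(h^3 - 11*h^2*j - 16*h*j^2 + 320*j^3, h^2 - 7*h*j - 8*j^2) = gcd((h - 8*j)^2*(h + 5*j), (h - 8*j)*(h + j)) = h - 8*j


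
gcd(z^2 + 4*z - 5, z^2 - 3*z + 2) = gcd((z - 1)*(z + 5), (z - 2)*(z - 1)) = z - 1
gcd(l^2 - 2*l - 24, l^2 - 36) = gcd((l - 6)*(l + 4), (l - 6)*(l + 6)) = l - 6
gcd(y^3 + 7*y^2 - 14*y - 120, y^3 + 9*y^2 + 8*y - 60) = y^2 + 11*y + 30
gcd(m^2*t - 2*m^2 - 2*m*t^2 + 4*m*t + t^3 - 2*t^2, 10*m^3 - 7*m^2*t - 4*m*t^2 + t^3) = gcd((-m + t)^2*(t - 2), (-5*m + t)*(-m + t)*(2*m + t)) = -m + t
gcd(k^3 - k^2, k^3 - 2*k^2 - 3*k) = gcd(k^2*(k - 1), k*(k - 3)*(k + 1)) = k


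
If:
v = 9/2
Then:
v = 9/2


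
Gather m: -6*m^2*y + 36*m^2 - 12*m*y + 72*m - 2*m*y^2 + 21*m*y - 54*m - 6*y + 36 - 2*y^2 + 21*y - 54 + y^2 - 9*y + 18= m^2*(36 - 6*y) + m*(-2*y^2 + 9*y + 18) - y^2 + 6*y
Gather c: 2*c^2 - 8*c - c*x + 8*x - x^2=2*c^2 + c*(-x - 8) - x^2 + 8*x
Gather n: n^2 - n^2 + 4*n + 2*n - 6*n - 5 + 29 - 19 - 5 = 0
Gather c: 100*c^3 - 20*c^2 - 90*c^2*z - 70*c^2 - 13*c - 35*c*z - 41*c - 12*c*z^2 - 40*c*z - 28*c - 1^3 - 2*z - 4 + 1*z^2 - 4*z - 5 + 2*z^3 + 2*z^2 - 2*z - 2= 100*c^3 + c^2*(-90*z - 90) + c*(-12*z^2 - 75*z - 82) + 2*z^3 + 3*z^2 - 8*z - 12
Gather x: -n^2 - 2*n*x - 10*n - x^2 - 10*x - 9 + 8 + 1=-n^2 - 10*n - x^2 + x*(-2*n - 10)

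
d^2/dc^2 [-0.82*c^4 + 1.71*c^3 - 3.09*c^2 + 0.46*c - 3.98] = -9.84*c^2 + 10.26*c - 6.18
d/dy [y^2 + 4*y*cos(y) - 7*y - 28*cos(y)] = -4*y*sin(y) + 2*y + 28*sin(y) + 4*cos(y) - 7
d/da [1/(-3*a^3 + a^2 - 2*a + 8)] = (9*a^2 - 2*a + 2)/(3*a^3 - a^2 + 2*a - 8)^2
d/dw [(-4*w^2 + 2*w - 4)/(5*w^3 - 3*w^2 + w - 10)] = 2*(10*w^4 - 10*w^3 + 31*w^2 + 28*w - 8)/(25*w^6 - 30*w^5 + 19*w^4 - 106*w^3 + 61*w^2 - 20*w + 100)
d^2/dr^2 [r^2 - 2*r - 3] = 2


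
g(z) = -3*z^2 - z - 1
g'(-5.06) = 29.36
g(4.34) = -61.85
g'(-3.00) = 17.00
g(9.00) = -253.00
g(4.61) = -69.37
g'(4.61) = -28.66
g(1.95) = -14.36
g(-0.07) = -0.94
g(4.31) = -61.04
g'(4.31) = -26.86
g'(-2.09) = 11.54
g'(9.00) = -55.00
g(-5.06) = -72.75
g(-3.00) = -25.00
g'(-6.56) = 38.36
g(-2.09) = -12.01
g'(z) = -6*z - 1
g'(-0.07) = -0.58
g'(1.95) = -12.70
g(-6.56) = -123.54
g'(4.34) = -27.04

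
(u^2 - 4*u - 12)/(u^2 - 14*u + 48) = (u + 2)/(u - 8)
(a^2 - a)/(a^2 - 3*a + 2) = a/(a - 2)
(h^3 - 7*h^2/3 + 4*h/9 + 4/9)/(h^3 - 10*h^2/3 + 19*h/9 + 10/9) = (3*h - 2)/(3*h - 5)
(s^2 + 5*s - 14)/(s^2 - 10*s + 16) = (s + 7)/(s - 8)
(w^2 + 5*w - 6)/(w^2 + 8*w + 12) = (w - 1)/(w + 2)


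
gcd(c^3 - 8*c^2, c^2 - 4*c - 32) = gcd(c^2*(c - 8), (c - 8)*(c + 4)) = c - 8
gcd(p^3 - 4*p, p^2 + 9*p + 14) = p + 2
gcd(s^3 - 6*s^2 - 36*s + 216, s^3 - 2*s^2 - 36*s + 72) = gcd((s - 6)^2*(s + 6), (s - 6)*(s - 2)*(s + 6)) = s^2 - 36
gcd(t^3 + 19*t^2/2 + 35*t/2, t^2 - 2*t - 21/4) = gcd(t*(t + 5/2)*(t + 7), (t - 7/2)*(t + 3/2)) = 1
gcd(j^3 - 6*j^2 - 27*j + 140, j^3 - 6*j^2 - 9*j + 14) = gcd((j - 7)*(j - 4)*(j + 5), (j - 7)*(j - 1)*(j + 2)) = j - 7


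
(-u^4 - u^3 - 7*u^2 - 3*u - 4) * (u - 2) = -u^5 + u^4 - 5*u^3 + 11*u^2 + 2*u + 8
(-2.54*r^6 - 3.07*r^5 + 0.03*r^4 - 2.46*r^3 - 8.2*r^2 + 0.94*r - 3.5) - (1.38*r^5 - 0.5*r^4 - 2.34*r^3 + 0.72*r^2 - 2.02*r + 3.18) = -2.54*r^6 - 4.45*r^5 + 0.53*r^4 - 0.12*r^3 - 8.92*r^2 + 2.96*r - 6.68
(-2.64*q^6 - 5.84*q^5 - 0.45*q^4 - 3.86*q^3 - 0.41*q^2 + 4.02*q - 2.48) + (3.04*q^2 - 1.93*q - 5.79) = -2.64*q^6 - 5.84*q^5 - 0.45*q^4 - 3.86*q^3 + 2.63*q^2 + 2.09*q - 8.27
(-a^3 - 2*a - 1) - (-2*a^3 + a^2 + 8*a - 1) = a^3 - a^2 - 10*a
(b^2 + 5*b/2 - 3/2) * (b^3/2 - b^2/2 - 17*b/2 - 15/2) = b^5/2 + 3*b^4/4 - 21*b^3/2 - 28*b^2 - 6*b + 45/4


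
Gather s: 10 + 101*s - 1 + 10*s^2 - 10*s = 10*s^2 + 91*s + 9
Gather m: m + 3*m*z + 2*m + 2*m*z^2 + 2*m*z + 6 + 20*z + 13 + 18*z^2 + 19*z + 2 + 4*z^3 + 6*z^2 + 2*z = m*(2*z^2 + 5*z + 3) + 4*z^3 + 24*z^2 + 41*z + 21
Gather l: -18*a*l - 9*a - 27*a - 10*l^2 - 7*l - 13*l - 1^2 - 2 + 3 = -36*a - 10*l^2 + l*(-18*a - 20)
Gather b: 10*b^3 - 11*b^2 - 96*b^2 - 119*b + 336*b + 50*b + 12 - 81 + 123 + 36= 10*b^3 - 107*b^2 + 267*b + 90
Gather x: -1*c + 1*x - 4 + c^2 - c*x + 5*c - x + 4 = c^2 - c*x + 4*c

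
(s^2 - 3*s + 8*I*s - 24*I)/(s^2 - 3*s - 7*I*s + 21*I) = (s + 8*I)/(s - 7*I)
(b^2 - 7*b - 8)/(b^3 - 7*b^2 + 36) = (b^2 - 7*b - 8)/(b^3 - 7*b^2 + 36)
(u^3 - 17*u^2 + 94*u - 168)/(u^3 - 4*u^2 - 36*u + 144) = (u - 7)/(u + 6)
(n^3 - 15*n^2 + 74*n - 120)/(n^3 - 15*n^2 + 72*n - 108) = (n^2 - 9*n + 20)/(n^2 - 9*n + 18)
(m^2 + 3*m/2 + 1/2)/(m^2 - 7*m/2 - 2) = (m + 1)/(m - 4)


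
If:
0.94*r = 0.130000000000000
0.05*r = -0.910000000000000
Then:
No Solution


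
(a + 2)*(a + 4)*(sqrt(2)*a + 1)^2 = 2*a^4 + 2*sqrt(2)*a^3 + 12*a^3 + 12*sqrt(2)*a^2 + 17*a^2 + 6*a + 16*sqrt(2)*a + 8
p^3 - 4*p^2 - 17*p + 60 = (p - 5)*(p - 3)*(p + 4)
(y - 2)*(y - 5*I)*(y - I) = y^3 - 2*y^2 - 6*I*y^2 - 5*y + 12*I*y + 10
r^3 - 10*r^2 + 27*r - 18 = (r - 6)*(r - 3)*(r - 1)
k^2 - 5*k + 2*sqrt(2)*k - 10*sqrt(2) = (k - 5)*(k + 2*sqrt(2))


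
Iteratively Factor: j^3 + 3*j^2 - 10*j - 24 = (j - 3)*(j^2 + 6*j + 8) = (j - 3)*(j + 4)*(j + 2)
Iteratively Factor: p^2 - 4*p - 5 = (p - 5)*(p + 1)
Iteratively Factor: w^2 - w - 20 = (w + 4)*(w - 5)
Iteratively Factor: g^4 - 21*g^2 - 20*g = (g + 4)*(g^3 - 4*g^2 - 5*g) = g*(g + 4)*(g^2 - 4*g - 5) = g*(g + 1)*(g + 4)*(g - 5)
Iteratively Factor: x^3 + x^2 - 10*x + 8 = (x - 1)*(x^2 + 2*x - 8) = (x - 1)*(x + 4)*(x - 2)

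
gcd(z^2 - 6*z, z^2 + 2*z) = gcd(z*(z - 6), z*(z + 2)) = z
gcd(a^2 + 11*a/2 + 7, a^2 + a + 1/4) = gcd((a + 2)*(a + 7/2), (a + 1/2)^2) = 1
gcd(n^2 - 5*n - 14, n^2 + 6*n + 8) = n + 2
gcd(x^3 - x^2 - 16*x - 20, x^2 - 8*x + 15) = x - 5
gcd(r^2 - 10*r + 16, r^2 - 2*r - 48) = r - 8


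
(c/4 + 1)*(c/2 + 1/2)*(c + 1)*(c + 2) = c^4/8 + c^3 + 21*c^2/8 + 11*c/4 + 1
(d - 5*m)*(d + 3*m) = d^2 - 2*d*m - 15*m^2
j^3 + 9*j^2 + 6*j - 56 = (j - 2)*(j + 4)*(j + 7)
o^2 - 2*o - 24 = (o - 6)*(o + 4)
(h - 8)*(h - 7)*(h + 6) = h^3 - 9*h^2 - 34*h + 336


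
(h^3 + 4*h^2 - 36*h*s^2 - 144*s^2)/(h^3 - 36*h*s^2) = (h + 4)/h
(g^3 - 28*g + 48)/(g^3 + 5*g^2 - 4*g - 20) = (g^2 + 2*g - 24)/(g^2 + 7*g + 10)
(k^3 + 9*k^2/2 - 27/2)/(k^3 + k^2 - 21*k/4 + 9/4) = 2*(k + 3)/(2*k - 1)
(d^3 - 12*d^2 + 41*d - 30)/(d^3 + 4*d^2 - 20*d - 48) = (d^3 - 12*d^2 + 41*d - 30)/(d^3 + 4*d^2 - 20*d - 48)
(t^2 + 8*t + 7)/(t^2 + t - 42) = (t + 1)/(t - 6)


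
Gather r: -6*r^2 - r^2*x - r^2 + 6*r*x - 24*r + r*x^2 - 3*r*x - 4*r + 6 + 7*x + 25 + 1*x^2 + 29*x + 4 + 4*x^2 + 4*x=r^2*(-x - 7) + r*(x^2 + 3*x - 28) + 5*x^2 + 40*x + 35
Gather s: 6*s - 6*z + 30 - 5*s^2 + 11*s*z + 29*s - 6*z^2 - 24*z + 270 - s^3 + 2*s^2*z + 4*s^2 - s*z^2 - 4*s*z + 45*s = -s^3 + s^2*(2*z - 1) + s*(-z^2 + 7*z + 80) - 6*z^2 - 30*z + 300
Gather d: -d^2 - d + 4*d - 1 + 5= -d^2 + 3*d + 4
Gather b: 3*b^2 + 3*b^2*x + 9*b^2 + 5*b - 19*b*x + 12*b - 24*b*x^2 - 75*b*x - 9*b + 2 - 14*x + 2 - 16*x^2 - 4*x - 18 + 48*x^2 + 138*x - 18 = b^2*(3*x + 12) + b*(-24*x^2 - 94*x + 8) + 32*x^2 + 120*x - 32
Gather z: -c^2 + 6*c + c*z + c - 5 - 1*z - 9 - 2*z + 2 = -c^2 + 7*c + z*(c - 3) - 12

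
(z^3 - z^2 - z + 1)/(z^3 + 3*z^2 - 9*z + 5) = (z + 1)/(z + 5)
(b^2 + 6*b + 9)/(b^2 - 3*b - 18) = (b + 3)/(b - 6)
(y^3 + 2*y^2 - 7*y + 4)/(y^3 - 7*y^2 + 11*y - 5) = (y + 4)/(y - 5)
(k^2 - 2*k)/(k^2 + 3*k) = (k - 2)/(k + 3)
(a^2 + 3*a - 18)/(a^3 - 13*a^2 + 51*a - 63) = (a + 6)/(a^2 - 10*a + 21)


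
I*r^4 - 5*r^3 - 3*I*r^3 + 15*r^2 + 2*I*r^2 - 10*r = r*(r - 2)*(r + 5*I)*(I*r - I)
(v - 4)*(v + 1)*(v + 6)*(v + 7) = v^4 + 10*v^3 - v^2 - 178*v - 168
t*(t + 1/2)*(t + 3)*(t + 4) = t^4 + 15*t^3/2 + 31*t^2/2 + 6*t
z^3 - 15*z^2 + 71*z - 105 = (z - 7)*(z - 5)*(z - 3)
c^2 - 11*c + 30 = (c - 6)*(c - 5)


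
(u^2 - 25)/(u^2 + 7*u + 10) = (u - 5)/(u + 2)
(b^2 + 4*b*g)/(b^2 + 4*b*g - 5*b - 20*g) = b/(b - 5)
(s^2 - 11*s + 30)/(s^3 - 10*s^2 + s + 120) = (s - 6)/(s^2 - 5*s - 24)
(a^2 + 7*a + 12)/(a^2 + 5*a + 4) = (a + 3)/(a + 1)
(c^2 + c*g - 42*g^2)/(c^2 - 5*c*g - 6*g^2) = (c + 7*g)/(c + g)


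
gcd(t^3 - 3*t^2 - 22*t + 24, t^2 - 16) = t + 4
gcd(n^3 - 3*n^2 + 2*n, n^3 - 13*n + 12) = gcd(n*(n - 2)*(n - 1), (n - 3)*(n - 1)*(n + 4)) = n - 1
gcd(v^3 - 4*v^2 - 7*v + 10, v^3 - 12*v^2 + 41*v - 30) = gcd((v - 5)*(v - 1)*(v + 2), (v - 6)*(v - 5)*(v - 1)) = v^2 - 6*v + 5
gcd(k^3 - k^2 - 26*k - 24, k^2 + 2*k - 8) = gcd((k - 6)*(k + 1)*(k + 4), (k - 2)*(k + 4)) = k + 4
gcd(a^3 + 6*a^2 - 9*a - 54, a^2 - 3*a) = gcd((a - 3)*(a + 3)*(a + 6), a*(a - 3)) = a - 3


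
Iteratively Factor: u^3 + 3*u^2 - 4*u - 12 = (u + 2)*(u^2 + u - 6) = (u - 2)*(u + 2)*(u + 3)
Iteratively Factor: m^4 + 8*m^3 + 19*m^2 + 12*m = (m + 3)*(m^3 + 5*m^2 + 4*m) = (m + 1)*(m + 3)*(m^2 + 4*m) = m*(m + 1)*(m + 3)*(m + 4)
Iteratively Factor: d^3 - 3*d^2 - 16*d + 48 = (d + 4)*(d^2 - 7*d + 12) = (d - 4)*(d + 4)*(d - 3)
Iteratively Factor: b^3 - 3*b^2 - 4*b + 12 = (b - 3)*(b^2 - 4) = (b - 3)*(b - 2)*(b + 2)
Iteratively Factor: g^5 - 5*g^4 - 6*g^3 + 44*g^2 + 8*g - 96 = (g - 4)*(g^4 - g^3 - 10*g^2 + 4*g + 24) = (g - 4)*(g + 2)*(g^3 - 3*g^2 - 4*g + 12) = (g - 4)*(g - 3)*(g + 2)*(g^2 - 4) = (g - 4)*(g - 3)*(g - 2)*(g + 2)*(g + 2)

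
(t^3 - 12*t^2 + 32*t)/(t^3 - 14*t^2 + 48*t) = (t - 4)/(t - 6)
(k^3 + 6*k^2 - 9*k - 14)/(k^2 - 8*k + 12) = (k^2 + 8*k + 7)/(k - 6)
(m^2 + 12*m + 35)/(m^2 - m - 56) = (m + 5)/(m - 8)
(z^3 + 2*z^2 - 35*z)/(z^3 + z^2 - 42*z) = (z - 5)/(z - 6)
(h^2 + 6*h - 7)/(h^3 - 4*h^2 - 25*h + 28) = (h + 7)/(h^2 - 3*h - 28)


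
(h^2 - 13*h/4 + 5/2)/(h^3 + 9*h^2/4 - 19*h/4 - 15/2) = (4*h - 5)/(4*h^2 + 17*h + 15)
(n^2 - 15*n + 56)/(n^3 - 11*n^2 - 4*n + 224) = 1/(n + 4)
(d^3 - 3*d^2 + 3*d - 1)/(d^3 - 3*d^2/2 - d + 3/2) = 2*(d^2 - 2*d + 1)/(2*d^2 - d - 3)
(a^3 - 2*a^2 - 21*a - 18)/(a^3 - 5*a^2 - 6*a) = (a + 3)/a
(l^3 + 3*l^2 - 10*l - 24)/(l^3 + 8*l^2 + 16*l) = (l^2 - l - 6)/(l*(l + 4))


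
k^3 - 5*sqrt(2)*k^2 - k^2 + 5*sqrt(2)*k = k*(k - 1)*(k - 5*sqrt(2))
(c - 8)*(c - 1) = c^2 - 9*c + 8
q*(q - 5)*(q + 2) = q^3 - 3*q^2 - 10*q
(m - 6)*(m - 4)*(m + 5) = m^3 - 5*m^2 - 26*m + 120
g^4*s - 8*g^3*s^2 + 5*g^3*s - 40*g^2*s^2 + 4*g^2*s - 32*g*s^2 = g*(g + 4)*(g - 8*s)*(g*s + s)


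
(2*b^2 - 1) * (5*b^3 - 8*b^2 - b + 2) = 10*b^5 - 16*b^4 - 7*b^3 + 12*b^2 + b - 2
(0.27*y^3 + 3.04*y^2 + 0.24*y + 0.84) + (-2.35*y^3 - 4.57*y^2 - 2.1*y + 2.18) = -2.08*y^3 - 1.53*y^2 - 1.86*y + 3.02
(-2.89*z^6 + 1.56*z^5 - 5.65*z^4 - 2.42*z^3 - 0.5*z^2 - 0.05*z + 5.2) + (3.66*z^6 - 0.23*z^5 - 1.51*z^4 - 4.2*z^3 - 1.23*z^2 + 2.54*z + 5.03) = 0.77*z^6 + 1.33*z^5 - 7.16*z^4 - 6.62*z^3 - 1.73*z^2 + 2.49*z + 10.23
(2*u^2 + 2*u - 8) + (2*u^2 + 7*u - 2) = 4*u^2 + 9*u - 10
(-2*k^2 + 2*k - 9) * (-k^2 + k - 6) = 2*k^4 - 4*k^3 + 23*k^2 - 21*k + 54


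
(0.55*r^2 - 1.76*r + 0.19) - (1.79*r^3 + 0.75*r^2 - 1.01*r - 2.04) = -1.79*r^3 - 0.2*r^2 - 0.75*r + 2.23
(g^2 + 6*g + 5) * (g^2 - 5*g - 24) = g^4 + g^3 - 49*g^2 - 169*g - 120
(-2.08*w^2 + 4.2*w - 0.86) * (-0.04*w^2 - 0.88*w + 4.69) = 0.0832*w^4 + 1.6624*w^3 - 13.4168*w^2 + 20.4548*w - 4.0334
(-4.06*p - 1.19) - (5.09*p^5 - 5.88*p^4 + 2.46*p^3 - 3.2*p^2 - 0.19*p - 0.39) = -5.09*p^5 + 5.88*p^4 - 2.46*p^3 + 3.2*p^2 - 3.87*p - 0.8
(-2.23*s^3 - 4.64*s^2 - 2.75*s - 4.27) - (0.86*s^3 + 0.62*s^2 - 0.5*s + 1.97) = -3.09*s^3 - 5.26*s^2 - 2.25*s - 6.24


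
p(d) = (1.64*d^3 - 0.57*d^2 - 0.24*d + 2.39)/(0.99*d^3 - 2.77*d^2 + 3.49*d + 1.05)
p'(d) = (-2.97*d^2 + 5.54*d - 3.49)*(1.64*d^3 - 0.57*d^2 - 0.24*d + 2.39)/(0.99*d^3 - 2.77*d^2 + 3.49*d + 1.05)^2 + (4.92*d^2 - 1.14*d - 0.24)/(0.99*d^3 - 2.77*d^2 + 3.49*d + 1.05)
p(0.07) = 1.85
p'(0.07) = -4.73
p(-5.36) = 1.06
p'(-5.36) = -0.09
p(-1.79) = 0.43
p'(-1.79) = -0.39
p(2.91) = 3.07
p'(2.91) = -0.03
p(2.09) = 2.72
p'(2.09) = 1.06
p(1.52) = 1.88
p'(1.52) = 1.68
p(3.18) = 3.04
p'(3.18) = -0.16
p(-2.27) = 0.59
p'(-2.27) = -0.28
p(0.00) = 2.28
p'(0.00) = -7.79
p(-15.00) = 1.41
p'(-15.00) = -0.02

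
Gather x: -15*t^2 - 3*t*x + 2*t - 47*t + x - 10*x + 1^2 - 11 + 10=-15*t^2 - 45*t + x*(-3*t - 9)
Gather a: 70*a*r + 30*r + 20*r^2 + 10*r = 70*a*r + 20*r^2 + 40*r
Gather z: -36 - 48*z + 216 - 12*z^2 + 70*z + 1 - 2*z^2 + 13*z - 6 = -14*z^2 + 35*z + 175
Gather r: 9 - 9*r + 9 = 18 - 9*r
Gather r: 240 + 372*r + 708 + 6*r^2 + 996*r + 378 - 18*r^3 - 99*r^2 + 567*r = -18*r^3 - 93*r^2 + 1935*r + 1326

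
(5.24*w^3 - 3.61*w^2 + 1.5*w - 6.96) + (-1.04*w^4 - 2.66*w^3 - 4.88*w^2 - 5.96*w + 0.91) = -1.04*w^4 + 2.58*w^3 - 8.49*w^2 - 4.46*w - 6.05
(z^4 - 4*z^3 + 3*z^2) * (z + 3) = z^5 - z^4 - 9*z^3 + 9*z^2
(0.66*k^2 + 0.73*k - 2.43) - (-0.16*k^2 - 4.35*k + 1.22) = 0.82*k^2 + 5.08*k - 3.65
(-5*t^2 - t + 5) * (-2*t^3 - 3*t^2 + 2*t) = 10*t^5 + 17*t^4 - 17*t^3 - 17*t^2 + 10*t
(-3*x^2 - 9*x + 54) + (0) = -3*x^2 - 9*x + 54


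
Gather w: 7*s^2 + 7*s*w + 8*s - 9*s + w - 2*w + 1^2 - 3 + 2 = 7*s^2 - s + w*(7*s - 1)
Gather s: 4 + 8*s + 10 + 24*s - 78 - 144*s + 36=-112*s - 28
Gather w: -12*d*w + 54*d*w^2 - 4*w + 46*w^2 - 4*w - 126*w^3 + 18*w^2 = -126*w^3 + w^2*(54*d + 64) + w*(-12*d - 8)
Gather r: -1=-1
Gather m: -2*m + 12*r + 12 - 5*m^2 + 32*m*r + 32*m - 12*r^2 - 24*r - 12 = -5*m^2 + m*(32*r + 30) - 12*r^2 - 12*r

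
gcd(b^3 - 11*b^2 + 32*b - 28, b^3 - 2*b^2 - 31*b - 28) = b - 7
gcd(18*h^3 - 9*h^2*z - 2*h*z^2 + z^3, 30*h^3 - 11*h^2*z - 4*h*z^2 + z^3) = -6*h^2 + h*z + z^2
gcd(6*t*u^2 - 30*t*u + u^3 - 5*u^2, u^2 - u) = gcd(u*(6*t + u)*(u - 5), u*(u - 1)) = u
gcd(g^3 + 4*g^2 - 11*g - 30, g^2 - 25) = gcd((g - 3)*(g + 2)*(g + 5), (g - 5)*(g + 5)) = g + 5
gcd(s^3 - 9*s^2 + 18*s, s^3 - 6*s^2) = s^2 - 6*s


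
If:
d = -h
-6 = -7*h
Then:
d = -6/7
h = 6/7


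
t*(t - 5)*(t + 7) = t^3 + 2*t^2 - 35*t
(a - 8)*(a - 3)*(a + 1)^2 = a^4 - 9*a^3 + 3*a^2 + 37*a + 24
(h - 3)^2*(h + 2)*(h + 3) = h^4 - h^3 - 15*h^2 + 9*h + 54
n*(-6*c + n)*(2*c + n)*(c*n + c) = -12*c^3*n^2 - 12*c^3*n - 4*c^2*n^3 - 4*c^2*n^2 + c*n^4 + c*n^3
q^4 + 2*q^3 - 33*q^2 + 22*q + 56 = (q - 4)*(q - 2)*(q + 1)*(q + 7)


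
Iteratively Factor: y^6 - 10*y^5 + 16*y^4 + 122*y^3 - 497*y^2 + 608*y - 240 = (y - 5)*(y^5 - 5*y^4 - 9*y^3 + 77*y^2 - 112*y + 48) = (y - 5)*(y - 1)*(y^4 - 4*y^3 - 13*y^2 + 64*y - 48) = (y - 5)*(y - 1)^2*(y^3 - 3*y^2 - 16*y + 48) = (y - 5)*(y - 4)*(y - 1)^2*(y^2 + y - 12) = (y - 5)*(y - 4)*(y - 1)^2*(y + 4)*(y - 3)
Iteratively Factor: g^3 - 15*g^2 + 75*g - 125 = (g - 5)*(g^2 - 10*g + 25) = (g - 5)^2*(g - 5)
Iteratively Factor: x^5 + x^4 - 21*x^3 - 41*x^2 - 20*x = (x + 4)*(x^4 - 3*x^3 - 9*x^2 - 5*x) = (x - 5)*(x + 4)*(x^3 + 2*x^2 + x) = (x - 5)*(x + 1)*(x + 4)*(x^2 + x) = (x - 5)*(x + 1)^2*(x + 4)*(x)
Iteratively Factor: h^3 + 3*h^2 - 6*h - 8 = (h - 2)*(h^2 + 5*h + 4) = (h - 2)*(h + 4)*(h + 1)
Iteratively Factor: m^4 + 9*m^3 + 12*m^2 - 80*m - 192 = (m + 4)*(m^3 + 5*m^2 - 8*m - 48) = (m - 3)*(m + 4)*(m^2 + 8*m + 16) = (m - 3)*(m + 4)^2*(m + 4)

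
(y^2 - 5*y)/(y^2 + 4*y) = (y - 5)/(y + 4)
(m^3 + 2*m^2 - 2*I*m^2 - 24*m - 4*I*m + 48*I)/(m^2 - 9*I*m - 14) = (m^2 + 2*m - 24)/(m - 7*I)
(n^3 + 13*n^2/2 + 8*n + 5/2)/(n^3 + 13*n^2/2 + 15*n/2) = (2*n^2 + 3*n + 1)/(n*(2*n + 3))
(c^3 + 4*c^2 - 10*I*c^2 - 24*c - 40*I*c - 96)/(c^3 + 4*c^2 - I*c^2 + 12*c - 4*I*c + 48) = (c - 6*I)/(c + 3*I)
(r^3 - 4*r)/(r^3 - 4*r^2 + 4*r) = (r + 2)/(r - 2)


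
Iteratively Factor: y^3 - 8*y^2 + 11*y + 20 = (y - 5)*(y^2 - 3*y - 4) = (y - 5)*(y + 1)*(y - 4)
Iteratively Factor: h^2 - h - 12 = (h - 4)*(h + 3)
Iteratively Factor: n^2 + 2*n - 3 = (n + 3)*(n - 1)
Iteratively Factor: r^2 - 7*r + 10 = (r - 2)*(r - 5)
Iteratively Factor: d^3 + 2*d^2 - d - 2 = (d + 2)*(d^2 - 1) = (d - 1)*(d + 2)*(d + 1)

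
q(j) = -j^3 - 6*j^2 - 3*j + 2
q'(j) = -3*j^2 - 12*j - 3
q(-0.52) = 2.08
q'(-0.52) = 2.43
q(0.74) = -3.91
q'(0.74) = -13.52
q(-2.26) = -10.32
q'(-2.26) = 8.80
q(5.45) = -354.44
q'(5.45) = -157.51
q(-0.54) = 2.03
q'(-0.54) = 2.61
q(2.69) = -68.95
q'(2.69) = -56.99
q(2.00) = -36.00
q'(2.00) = -39.00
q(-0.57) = 1.95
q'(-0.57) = 2.87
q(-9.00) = 272.00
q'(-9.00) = -138.00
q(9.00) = -1240.00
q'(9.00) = -354.00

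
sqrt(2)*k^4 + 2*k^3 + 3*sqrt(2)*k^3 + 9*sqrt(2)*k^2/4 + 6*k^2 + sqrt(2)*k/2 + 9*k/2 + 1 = (k + 1/2)*(k + 2)*(k + sqrt(2))*(sqrt(2)*k + sqrt(2)/2)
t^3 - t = t*(t - 1)*(t + 1)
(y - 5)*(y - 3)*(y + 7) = y^3 - y^2 - 41*y + 105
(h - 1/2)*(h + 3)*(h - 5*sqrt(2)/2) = h^3 - 5*sqrt(2)*h^2/2 + 5*h^2/2 - 25*sqrt(2)*h/4 - 3*h/2 + 15*sqrt(2)/4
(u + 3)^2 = u^2 + 6*u + 9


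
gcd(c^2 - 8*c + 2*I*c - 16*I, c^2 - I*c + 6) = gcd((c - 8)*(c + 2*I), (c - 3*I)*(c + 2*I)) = c + 2*I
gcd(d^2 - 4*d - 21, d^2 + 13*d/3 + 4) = d + 3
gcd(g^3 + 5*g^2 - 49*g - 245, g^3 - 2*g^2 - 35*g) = g^2 - 2*g - 35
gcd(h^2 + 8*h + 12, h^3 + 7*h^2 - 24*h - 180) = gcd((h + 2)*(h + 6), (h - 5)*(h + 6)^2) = h + 6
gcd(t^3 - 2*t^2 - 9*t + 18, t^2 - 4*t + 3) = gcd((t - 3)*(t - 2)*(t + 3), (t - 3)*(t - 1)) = t - 3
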